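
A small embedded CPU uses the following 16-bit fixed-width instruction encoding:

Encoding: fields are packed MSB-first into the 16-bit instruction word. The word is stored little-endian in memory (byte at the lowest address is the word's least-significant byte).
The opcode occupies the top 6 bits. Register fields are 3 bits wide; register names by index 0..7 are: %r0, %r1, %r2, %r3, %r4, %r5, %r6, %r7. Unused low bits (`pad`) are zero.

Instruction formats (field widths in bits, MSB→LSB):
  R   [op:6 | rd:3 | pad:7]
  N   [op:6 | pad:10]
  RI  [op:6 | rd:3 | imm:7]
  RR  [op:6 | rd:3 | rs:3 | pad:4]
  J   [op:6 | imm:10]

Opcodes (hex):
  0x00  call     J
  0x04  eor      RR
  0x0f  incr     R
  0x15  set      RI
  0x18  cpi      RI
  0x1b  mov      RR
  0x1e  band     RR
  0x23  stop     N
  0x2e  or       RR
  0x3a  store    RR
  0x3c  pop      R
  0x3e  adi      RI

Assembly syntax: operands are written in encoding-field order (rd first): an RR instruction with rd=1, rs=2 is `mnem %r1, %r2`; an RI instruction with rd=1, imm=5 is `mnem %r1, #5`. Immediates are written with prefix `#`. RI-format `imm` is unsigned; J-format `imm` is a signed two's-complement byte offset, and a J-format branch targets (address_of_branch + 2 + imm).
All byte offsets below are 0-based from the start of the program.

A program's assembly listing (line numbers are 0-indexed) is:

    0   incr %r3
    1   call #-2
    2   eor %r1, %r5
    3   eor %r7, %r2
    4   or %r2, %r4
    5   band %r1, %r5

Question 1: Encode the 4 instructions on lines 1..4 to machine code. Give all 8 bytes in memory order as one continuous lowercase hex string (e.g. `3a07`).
1. call fields op=0x0:6|imm=-2:10 → word 03feh → fe 03
2. eor fields op=0x4:6|rd=1:3|rs=5:3|pad=0:4 → word 10d0h → d0 10
3. eor fields op=0x4:6|rd=7:3|rs=2:3|pad=0:4 → word 13a0h → a0 13
4. or fields op=0x2e:6|rd=2:3|rs=4:3|pad=0:4 → word b940h → 40 b9

fe03d010a01340b9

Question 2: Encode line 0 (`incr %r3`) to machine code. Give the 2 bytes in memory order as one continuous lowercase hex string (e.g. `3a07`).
803d

L0: incr op=0xf:6|rd=3:3|pad=0:7 ⇒ 0x3d80 ⇒ little 80 3d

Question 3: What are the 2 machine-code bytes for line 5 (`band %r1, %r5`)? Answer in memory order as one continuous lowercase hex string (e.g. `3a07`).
line 5 (band): pack op=0x1e:6|rd=1:3|rs=5:3|pad=0:4 = 0x78d0; little→ d0 78

d078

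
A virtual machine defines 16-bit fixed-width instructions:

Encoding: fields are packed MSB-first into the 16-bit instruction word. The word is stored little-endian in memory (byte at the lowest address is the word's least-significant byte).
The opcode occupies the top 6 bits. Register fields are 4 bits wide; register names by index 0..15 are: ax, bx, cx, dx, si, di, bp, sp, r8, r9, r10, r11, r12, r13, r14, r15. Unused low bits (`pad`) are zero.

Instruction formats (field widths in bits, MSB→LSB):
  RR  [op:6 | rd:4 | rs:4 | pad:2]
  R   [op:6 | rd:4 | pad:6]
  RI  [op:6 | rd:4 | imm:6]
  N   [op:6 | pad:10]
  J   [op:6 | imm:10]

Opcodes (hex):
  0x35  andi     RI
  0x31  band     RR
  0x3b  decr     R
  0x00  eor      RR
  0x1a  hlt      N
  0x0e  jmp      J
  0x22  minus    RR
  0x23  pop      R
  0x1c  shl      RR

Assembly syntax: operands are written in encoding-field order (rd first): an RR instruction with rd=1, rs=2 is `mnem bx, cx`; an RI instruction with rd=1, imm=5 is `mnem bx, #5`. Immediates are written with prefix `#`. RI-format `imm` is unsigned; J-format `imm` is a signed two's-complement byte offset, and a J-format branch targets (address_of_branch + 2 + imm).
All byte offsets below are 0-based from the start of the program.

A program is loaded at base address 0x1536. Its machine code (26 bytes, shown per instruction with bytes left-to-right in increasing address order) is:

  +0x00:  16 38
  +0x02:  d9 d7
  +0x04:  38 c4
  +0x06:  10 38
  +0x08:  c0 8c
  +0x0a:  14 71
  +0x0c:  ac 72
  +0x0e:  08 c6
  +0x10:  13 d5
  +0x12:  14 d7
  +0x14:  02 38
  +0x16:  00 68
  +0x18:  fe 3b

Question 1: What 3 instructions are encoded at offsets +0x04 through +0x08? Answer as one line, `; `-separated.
off 0x04: read 38 c4 as little → 0xc438
  opcode bits[15:10]=0x31: band/RR
  rd@[9:6]=0x0 ⇒ ax
  rs@[5:2]=0xe ⇒ r14
off 0x06: read 10 38 as little → 0x3810
  opcode bits[15:10]=0xe: jmp/J
  imm@[9:0]=0x10 ⇒ #16
off 0x08: read c0 8c as little → 0x8cc0
  opcode bits[15:10]=0x23: pop/R
  rd@[9:6]=0x3 ⇒ dx

band ax, r14; jmp #16; pop dx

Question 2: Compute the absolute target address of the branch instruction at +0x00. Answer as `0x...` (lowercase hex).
+0x00: 16 38 ⇒ word 0x3816 (little)
  op=0x3816>>10=0xe ⇒ jmp (J)
  imm@[9:0]=0x16 ⇒ #22
  target = base 0x1536 + off 0x00 + 2 + imm 22 = 0x154e

0x154e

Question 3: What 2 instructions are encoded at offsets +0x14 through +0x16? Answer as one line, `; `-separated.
jmp #2; hlt

off 0x14: read 02 38 as little → 0x3802
  top 6b → 0xe → jmp [J]
  imm@[9:0]=0x2 ⇒ #2
off 0x16: read 00 68 as little → 0x6800
  top 6b → 0x1a → hlt [N]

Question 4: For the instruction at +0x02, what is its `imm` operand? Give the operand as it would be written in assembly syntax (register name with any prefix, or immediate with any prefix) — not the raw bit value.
+0x02: d9 d7 ⇒ word 0xd7d9 (little)
  top 6b → 0x35 → andi [RI]
  rd@[9:6]=0xf ⇒ r15
  imm@[5:0]=0x19 ⇒ #25

#25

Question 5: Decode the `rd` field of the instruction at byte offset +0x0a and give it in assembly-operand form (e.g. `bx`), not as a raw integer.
@+0a  little-endian(14 71) = 0x7114
  top 6b → 0x1c → shl [RR]
  rd: (w>>6)&0xf=0x4 → si
  rs: (w>>2)&0xf=0x5 → di

si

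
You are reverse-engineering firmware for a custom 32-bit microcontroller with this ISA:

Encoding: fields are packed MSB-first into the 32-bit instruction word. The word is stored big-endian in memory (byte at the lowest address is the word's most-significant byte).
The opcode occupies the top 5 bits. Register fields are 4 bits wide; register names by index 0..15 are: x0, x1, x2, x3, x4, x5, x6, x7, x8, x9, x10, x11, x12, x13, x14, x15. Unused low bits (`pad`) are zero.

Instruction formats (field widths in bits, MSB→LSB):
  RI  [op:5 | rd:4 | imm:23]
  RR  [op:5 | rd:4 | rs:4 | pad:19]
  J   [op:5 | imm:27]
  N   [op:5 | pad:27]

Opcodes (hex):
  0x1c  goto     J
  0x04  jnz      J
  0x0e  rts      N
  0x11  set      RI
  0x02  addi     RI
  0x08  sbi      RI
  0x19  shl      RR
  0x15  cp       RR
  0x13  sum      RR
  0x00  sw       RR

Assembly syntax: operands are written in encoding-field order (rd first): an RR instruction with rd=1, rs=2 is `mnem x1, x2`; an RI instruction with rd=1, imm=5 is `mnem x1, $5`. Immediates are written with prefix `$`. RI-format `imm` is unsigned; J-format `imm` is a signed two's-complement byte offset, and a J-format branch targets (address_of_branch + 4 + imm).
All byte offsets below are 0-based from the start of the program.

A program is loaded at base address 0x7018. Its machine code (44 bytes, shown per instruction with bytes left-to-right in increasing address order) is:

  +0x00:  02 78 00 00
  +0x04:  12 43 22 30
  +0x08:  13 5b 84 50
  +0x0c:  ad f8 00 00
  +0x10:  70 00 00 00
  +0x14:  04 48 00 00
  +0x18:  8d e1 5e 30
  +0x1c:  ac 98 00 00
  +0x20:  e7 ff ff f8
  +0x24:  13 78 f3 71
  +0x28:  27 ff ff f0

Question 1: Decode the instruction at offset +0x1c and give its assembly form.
cp x9, x3

[1c] ac 98 00 00 → 0xac980000
  op=0xac980000>>27=0x15 ⇒ cp (RR)
  rd: (w>>23)&0xf=0x9 → x9
  rs: (w>>19)&0xf=0x3 → x3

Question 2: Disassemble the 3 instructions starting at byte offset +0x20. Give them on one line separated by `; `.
goto $-8; addi x6, $7926641; jnz $-16

+0x20: e7 ff ff f8 ⇒ word 0xe7fffff8 (big)
  top 5b → 0x1c → goto [J]
  imm: (w>>0)&0x7ffffff=0x7fffff8 (s27→-8) → $-8
+0x24: 13 78 f3 71 ⇒ word 0x1378f371 (big)
  top 5b → 0x2 → addi [RI]
  rd: (w>>23)&0xf=0x6 → x6
  imm: (w>>0)&0x7fffff=0x78f371 → $7926641
+0x28: 27 ff ff f0 ⇒ word 0x27fffff0 (big)
  top 5b → 0x4 → jnz [J]
  imm: (w>>0)&0x7ffffff=0x7fffff0 (s27→-16) → $-16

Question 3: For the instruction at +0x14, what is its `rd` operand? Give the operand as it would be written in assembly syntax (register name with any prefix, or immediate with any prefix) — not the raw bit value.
x8

+0x14: 04 48 00 00 ⇒ word 0x04480000 (big)
  opcode bits[31:27]=0x0: sw/RR
  rd: (w>>23)&0xf=0x8 → x8
  rs: (w>>19)&0xf=0x9 → x9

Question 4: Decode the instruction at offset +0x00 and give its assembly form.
sw x4, x15

@+00  big-endian(02 78 00 00) = 0x02780000
  opcode bits[31:27]=0x0: sw/RR
  [26:23] rd=4 = x4
  [22:19] rs=15 = x15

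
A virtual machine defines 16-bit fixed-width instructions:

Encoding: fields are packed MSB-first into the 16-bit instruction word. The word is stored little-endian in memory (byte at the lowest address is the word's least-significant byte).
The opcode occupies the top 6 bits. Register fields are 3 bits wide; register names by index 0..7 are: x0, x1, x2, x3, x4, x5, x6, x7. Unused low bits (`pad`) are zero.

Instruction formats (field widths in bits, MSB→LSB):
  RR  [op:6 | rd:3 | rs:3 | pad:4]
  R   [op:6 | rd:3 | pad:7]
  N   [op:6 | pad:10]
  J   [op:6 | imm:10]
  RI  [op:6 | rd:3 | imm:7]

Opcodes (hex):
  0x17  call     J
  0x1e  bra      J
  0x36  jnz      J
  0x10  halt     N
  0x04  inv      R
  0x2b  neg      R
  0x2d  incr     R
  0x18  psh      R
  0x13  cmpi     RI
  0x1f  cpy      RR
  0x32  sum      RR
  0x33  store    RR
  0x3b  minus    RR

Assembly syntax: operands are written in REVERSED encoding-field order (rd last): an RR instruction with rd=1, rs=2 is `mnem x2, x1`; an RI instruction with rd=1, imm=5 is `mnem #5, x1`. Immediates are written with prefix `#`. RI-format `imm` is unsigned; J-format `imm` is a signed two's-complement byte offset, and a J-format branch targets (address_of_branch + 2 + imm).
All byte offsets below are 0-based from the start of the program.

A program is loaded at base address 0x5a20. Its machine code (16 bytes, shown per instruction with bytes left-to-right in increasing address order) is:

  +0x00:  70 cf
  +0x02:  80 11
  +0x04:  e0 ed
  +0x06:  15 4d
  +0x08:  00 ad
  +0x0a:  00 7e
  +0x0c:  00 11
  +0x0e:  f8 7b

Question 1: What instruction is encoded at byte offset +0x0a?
cpy x0, x4

[0a] 00 7e → 0x7e00
  top 6b → 0x1f → cpy [RR]
  [9:7] rd=4 = x4
  [6:4] rs=0 = x0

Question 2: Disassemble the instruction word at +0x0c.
+0x0c: 00 11 ⇒ word 0x1100 (little)
  top 6b → 0x4 → inv [R]
  rd: (w>>7)&0x7=0x2 → x2

inv x2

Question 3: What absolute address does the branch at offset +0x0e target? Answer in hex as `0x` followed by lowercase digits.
0x5a28

[0e] f8 7b → 0x7bf8
  top 6b → 0x1e → bra [J]
  imm@[9:0]=0x3f8 (s10→-8) ⇒ #-8
  target = base 0x5a20 + off 0x0e + 2 + imm -8 = 0x5a28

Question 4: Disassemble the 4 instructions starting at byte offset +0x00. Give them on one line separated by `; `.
[00] 70 cf → 0xcf70
  top 6b → 0x33 → store [RR]
  rd: (w>>7)&0x7=0x6 → x6
  rs: (w>>4)&0x7=0x7 → x7
[02] 80 11 → 0x1180
  top 6b → 0x4 → inv [R]
  rd: (w>>7)&0x7=0x3 → x3
[04] e0 ed → 0xede0
  top 6b → 0x3b → minus [RR]
  rd: (w>>7)&0x7=0x3 → x3
  rs: (w>>4)&0x7=0x6 → x6
[06] 15 4d → 0x4d15
  top 6b → 0x13 → cmpi [RI]
  rd: (w>>7)&0x7=0x2 → x2
  imm: (w>>0)&0x7f=0x15 → #21

store x7, x6; inv x3; minus x6, x3; cmpi #21, x2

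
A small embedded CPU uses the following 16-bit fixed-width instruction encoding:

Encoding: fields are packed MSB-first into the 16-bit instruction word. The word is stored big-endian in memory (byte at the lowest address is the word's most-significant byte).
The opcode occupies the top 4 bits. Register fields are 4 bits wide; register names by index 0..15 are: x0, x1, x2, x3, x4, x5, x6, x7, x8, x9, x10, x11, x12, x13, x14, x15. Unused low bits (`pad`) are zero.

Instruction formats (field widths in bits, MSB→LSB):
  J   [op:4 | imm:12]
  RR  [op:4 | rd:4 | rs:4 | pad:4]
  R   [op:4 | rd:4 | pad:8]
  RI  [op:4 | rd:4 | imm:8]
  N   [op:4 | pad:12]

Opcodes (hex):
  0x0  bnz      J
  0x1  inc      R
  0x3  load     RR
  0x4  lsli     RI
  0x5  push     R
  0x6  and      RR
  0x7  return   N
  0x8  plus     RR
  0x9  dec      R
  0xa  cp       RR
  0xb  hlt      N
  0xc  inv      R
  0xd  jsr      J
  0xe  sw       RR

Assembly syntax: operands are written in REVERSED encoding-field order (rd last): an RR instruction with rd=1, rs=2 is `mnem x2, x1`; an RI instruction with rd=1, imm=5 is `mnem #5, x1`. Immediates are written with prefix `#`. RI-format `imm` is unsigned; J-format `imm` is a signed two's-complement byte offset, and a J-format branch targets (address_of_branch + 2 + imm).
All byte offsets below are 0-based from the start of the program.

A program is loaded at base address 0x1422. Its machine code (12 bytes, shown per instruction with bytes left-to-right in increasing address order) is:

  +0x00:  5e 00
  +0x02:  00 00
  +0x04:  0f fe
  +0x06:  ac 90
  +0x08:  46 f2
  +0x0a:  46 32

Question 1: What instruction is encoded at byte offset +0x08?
off 0x08: read 46 f2 as big → 0x46f2
  top 4b → 0x4 → lsli [RI]
  rd: (w>>8)&0xf=0x6 → x6
  imm: (w>>0)&0xff=0xf2 → #242

lsli #242, x6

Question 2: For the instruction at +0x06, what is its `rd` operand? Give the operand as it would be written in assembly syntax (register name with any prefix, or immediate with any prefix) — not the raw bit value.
x12

off 0x06: read ac 90 as big → 0xac90
  opcode bits[15:12]=0xa: cp/RR
  rd: (w>>8)&0xf=0xc → x12
  rs: (w>>4)&0xf=0x9 → x9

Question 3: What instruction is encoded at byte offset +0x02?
bnz #0

[02] 00 00 → 0x0000
  op=0x0000>>12=0x0 ⇒ bnz (J)
  imm: (w>>0)&0xfff=0x0 → #0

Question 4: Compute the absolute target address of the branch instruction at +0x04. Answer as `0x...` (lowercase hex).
0x1426

+0x04: 0f fe ⇒ word 0x0ffe (big)
  top 4b → 0x0 → bnz [J]
  [11:0] imm=4094 (s12→-2) = #-2
  target = base 0x1422 + off 0x04 + 2 + imm -2 = 0x1426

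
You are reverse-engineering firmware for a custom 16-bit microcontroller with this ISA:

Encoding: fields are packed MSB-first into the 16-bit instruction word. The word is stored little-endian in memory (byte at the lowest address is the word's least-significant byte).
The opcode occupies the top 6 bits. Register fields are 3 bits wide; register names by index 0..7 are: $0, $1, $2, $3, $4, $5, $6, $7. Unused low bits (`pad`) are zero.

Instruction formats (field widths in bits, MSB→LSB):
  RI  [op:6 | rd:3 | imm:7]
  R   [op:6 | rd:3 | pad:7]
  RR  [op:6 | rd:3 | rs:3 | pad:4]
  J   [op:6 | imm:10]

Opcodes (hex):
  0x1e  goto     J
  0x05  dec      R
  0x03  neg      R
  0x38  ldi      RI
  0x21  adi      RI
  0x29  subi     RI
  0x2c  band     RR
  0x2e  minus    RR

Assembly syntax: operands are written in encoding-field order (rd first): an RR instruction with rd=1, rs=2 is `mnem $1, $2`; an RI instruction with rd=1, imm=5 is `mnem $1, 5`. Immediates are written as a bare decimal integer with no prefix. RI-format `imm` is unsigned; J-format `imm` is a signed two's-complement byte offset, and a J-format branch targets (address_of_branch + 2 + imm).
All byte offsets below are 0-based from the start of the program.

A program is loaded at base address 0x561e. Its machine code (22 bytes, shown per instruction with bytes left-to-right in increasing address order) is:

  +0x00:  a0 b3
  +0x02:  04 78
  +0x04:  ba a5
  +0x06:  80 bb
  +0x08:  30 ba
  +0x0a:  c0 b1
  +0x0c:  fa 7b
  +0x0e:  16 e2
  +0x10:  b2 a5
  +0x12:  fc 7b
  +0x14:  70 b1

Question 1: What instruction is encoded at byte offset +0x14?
band $2, $7

[14] 70 b1 → 0xb170
  op=0xb170>>10=0x2c ⇒ band (RR)
  [9:7] rd=2 = $2
  [6:4] rs=7 = $7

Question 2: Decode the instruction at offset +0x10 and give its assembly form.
subi $3, 50

[10] b2 a5 → 0xa5b2
  top 6b → 0x29 → subi [RI]
  [9:7] rd=3 = $3
  [6:0] imm=50 = 50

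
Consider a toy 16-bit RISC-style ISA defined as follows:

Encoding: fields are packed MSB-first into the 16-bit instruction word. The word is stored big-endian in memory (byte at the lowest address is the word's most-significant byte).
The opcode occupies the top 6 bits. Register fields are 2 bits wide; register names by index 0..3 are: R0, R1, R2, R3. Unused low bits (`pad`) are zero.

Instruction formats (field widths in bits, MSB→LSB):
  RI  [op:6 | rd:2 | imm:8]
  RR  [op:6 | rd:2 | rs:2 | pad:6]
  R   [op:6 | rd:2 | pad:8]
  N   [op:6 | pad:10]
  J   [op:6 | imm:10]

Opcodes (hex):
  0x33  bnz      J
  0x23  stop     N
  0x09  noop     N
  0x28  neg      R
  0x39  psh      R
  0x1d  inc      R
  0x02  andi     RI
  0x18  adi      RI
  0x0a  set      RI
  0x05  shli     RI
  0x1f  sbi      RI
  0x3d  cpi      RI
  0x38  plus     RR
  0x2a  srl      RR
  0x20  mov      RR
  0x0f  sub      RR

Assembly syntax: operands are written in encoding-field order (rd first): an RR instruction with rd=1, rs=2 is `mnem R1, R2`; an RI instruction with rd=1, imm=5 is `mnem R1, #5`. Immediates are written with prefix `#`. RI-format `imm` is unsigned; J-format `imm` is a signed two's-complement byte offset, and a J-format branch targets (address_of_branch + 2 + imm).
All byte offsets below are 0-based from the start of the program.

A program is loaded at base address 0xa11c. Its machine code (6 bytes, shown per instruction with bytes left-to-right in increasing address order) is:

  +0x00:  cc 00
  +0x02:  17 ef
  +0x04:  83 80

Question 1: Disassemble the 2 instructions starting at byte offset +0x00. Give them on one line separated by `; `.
[00] cc 00 → 0xcc00
  op=0xcc00>>10=0x33 ⇒ bnz (J)
  imm@[9:0]=0x0 ⇒ #0
[02] 17 ef → 0x17ef
  op=0x17ef>>10=0x5 ⇒ shli (RI)
  rd@[9:8]=0x3 ⇒ R3
  imm@[7:0]=0xef ⇒ #239

bnz #0; shli R3, #239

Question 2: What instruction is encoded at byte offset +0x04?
[04] 83 80 → 0x8380
  op=0x8380>>10=0x20 ⇒ mov (RR)
  rd@[9:8]=0x3 ⇒ R3
  rs@[7:6]=0x2 ⇒ R2

mov R3, R2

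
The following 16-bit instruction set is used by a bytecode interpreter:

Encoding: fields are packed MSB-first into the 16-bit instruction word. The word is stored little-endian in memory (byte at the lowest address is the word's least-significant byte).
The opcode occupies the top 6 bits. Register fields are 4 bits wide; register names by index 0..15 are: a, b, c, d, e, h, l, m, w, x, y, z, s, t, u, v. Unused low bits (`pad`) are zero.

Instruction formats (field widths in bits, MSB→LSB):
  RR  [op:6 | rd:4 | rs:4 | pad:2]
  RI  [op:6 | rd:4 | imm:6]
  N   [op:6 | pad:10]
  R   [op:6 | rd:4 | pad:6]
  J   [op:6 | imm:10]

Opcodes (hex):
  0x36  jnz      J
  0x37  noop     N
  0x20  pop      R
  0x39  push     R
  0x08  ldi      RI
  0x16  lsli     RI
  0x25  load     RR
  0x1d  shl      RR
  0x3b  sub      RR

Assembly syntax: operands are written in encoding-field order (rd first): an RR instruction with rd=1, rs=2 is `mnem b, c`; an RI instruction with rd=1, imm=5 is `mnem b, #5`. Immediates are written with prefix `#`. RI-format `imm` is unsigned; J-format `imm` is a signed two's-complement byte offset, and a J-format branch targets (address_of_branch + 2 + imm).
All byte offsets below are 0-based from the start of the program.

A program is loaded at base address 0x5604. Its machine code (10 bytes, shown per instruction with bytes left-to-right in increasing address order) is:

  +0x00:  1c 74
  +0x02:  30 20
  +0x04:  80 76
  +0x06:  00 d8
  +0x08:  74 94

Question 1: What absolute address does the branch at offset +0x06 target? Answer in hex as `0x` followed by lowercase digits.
0x560c

+0x06: 00 d8 ⇒ word 0xd800 (little)
  top 6b → 0x36 → jnz [J]
  [9:0] imm=0 = #0
  target = base 0x5604 + off 0x06 + 2 + imm 0 = 0x560c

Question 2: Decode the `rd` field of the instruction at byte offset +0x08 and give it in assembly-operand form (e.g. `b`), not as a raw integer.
b

[08] 74 94 → 0x9474
  op=0x9474>>10=0x25 ⇒ load (RR)
  rd@[9:6]=0x1 ⇒ b
  rs@[5:2]=0xd ⇒ t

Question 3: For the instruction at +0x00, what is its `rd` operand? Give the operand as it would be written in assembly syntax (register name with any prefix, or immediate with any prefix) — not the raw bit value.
[00] 1c 74 → 0x741c
  op=0x741c>>10=0x1d ⇒ shl (RR)
  rd: (w>>6)&0xf=0x0 → a
  rs: (w>>2)&0xf=0x7 → m

a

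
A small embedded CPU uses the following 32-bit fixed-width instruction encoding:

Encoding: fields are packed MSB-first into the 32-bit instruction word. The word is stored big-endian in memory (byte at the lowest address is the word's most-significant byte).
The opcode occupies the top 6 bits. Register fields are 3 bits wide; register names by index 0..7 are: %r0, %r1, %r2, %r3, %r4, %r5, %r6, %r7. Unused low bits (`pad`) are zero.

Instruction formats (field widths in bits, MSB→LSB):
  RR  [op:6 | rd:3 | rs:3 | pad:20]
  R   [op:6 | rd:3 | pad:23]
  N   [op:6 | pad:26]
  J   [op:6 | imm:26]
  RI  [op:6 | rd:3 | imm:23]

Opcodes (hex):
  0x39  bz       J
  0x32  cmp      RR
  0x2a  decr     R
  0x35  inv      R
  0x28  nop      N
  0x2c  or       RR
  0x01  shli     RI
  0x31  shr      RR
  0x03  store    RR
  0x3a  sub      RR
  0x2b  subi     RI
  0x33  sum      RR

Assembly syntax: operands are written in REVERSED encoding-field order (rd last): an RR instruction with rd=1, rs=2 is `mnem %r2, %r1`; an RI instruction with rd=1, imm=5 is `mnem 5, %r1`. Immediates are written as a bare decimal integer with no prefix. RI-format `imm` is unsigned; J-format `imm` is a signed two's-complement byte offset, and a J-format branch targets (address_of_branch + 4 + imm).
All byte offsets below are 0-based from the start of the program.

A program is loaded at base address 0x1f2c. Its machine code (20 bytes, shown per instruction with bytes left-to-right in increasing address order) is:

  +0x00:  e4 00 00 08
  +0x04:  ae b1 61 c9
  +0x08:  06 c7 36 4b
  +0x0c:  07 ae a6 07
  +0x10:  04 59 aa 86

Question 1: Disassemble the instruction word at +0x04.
subi 3236297, %r5

@+04  big-endian(ae b1 61 c9) = 0xaeb161c9
  op=0xaeb161c9>>26=0x2b ⇒ subi (RI)
  [25:23] rd=5 = %r5
  [22:0] imm=3236297 = 3236297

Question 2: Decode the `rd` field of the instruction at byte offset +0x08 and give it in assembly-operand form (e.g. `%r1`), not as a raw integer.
+0x08: 06 c7 36 4b ⇒ word 0x06c7364b (big)
  top 6b → 0x1 → shli [RI]
  rd@[25:23]=0x5 ⇒ %r5
  imm@[22:0]=0x47364b ⇒ 4666955

%r5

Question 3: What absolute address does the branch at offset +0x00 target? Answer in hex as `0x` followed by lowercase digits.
0x1f38

@+00  big-endian(e4 00 00 08) = 0xe4000008
  op=0xe4000008>>26=0x39 ⇒ bz (J)
  imm: (w>>0)&0x3ffffff=0x8 → 8
  target = base 0x1f2c + off 0x00 + 4 + imm 8 = 0x1f38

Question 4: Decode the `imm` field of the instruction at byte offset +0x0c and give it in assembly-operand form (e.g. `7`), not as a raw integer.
@+0c  big-endian(07 ae a6 07) = 0x07aea607
  op=0x07aea607>>26=0x1 ⇒ shli (RI)
  rd: (w>>23)&0x7=0x7 → %r7
  imm: (w>>0)&0x7fffff=0x2ea607 → 3057159

3057159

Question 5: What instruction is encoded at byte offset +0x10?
[10] 04 59 aa 86 → 0x0459aa86
  op=0x0459aa86>>26=0x1 ⇒ shli (RI)
  [25:23] rd=0 = %r0
  [22:0] imm=5876358 = 5876358

shli 5876358, %r0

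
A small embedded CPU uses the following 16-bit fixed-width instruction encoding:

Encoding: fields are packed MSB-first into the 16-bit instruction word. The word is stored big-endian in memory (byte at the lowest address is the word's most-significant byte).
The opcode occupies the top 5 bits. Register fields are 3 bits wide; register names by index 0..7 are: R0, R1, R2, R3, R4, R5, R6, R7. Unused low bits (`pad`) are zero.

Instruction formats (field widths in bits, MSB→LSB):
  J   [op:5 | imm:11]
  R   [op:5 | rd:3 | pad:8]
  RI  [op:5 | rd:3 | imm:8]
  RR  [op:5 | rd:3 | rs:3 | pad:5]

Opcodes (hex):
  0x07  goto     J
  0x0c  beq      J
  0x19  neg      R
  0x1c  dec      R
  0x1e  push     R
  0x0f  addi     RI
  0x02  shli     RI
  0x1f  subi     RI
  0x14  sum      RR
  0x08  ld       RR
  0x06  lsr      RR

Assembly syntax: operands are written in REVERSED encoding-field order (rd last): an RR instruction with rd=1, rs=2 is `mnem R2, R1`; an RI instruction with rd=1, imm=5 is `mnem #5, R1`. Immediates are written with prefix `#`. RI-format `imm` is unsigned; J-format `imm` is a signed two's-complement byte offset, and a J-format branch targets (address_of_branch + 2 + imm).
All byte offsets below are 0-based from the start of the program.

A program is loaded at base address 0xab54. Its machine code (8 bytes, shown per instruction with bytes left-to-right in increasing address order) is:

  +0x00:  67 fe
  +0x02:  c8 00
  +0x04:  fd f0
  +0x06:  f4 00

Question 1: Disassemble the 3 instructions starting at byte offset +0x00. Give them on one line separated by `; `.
@+00  big-endian(67 fe) = 0x67fe
  opcode bits[15:11]=0xc: beq/J
  imm@[10:0]=0x7fe (s11→-2) ⇒ #-2
@+02  big-endian(c8 00) = 0xc800
  opcode bits[15:11]=0x19: neg/R
  rd@[10:8]=0x0 ⇒ R0
@+04  big-endian(fd f0) = 0xfdf0
  opcode bits[15:11]=0x1f: subi/RI
  rd@[10:8]=0x5 ⇒ R5
  imm@[7:0]=0xf0 ⇒ #240

beq #-2; neg R0; subi #240, R5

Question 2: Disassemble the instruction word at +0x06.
@+06  big-endian(f4 00) = 0xf400
  opcode bits[15:11]=0x1e: push/R
  [10:8] rd=4 = R4

push R4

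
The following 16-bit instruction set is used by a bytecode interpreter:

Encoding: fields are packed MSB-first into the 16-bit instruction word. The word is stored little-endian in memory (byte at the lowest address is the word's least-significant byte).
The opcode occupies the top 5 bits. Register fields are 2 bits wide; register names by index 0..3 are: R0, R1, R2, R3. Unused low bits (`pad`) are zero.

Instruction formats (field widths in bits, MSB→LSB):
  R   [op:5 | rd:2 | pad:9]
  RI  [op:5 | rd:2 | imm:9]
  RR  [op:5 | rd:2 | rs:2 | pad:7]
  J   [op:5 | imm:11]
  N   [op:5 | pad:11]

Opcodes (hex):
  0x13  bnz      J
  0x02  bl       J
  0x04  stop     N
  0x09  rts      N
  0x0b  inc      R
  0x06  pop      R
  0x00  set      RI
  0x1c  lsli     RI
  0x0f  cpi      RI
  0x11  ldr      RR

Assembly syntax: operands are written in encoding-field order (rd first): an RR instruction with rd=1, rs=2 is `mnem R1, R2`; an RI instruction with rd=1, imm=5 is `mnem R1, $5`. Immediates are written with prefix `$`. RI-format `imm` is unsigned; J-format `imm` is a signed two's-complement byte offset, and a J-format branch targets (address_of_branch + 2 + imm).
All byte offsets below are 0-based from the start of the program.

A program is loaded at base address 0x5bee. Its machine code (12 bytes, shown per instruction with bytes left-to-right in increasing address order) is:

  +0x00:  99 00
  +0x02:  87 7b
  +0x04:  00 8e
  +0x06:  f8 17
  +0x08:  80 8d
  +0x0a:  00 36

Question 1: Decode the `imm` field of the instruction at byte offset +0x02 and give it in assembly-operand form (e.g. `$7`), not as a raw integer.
$391

+0x02: 87 7b ⇒ word 0x7b87 (little)
  opcode bits[15:11]=0xf: cpi/RI
  [10:9] rd=1 = R1
  [8:0] imm=391 = $391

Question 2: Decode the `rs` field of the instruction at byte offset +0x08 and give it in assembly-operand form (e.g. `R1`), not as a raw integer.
R3

+0x08: 80 8d ⇒ word 0x8d80 (little)
  op=0x8d80>>11=0x11 ⇒ ldr (RR)
  rd@[10:9]=0x2 ⇒ R2
  rs@[8:7]=0x3 ⇒ R3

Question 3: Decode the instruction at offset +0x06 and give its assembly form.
bl $-8

+0x06: f8 17 ⇒ word 0x17f8 (little)
  top 5b → 0x2 → bl [J]
  imm: (w>>0)&0x7ff=0x7f8 (s11→-8) → $-8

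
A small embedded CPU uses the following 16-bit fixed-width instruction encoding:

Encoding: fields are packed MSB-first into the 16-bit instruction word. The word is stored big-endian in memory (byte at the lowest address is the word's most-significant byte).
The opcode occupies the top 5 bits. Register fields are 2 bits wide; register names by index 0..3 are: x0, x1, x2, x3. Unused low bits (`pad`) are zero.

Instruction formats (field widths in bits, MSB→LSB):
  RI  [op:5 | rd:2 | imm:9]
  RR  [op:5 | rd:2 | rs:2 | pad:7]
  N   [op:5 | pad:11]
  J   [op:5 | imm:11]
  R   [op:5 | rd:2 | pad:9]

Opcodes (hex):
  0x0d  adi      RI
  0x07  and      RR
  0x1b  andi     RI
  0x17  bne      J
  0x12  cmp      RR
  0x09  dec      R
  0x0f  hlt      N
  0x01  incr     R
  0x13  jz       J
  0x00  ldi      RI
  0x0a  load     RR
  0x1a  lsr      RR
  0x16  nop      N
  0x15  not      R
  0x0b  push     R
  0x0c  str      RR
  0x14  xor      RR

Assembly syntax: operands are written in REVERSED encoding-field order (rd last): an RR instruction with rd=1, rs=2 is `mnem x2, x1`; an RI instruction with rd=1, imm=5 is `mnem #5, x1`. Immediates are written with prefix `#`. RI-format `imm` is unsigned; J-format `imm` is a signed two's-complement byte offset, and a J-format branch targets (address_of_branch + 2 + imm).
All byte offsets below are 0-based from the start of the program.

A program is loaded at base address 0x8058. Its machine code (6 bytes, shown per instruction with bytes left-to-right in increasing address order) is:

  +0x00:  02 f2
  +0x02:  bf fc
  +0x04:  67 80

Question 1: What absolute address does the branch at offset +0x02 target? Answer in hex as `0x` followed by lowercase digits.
[02] bf fc → 0xbffc
  top 5b → 0x17 → bne [J]
  imm@[10:0]=0x7fc (s11→-4) ⇒ #-4
  target = base 0x8058 + off 0x02 + 2 + imm -4 = 0x8058

0x8058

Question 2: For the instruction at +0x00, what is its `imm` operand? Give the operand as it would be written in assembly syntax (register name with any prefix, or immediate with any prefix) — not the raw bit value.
#242

off 0x00: read 02 f2 as big → 0x02f2
  op=0x02f2>>11=0x0 ⇒ ldi (RI)
  rd: (w>>9)&0x3=0x1 → x1
  imm: (w>>0)&0x1ff=0xf2 → #242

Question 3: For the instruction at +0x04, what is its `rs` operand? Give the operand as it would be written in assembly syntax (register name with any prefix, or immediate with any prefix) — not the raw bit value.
x3

off 0x04: read 67 80 as big → 0x6780
  opcode bits[15:11]=0xc: str/RR
  rd@[10:9]=0x3 ⇒ x3
  rs@[8:7]=0x3 ⇒ x3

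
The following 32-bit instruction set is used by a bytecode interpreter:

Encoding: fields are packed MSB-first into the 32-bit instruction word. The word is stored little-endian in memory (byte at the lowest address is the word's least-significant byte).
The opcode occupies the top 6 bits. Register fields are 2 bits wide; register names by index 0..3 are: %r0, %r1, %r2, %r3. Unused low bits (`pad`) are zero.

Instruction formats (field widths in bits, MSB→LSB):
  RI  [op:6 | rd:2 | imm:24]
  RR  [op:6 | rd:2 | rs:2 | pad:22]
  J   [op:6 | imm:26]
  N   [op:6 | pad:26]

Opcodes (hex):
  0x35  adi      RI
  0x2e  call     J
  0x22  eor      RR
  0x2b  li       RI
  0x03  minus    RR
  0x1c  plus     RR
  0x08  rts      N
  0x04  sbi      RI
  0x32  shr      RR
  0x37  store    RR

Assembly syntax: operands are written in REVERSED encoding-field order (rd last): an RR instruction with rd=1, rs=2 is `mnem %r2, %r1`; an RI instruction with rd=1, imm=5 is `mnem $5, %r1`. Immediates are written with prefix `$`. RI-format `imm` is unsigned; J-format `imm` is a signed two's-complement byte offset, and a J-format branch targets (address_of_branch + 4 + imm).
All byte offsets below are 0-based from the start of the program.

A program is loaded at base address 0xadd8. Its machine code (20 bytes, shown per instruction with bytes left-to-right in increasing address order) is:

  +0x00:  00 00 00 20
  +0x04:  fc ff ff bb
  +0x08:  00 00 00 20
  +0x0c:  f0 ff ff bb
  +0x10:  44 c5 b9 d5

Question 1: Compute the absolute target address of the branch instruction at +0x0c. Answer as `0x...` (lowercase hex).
0xadd8

@+0c  little-endian(f0 ff ff bb) = 0xbbfffff0
  op=0xbbfffff0>>26=0x2e ⇒ call (J)
  imm: (w>>0)&0x3ffffff=0x3fffff0 (s26→-16) → $-16
  target = base 0xadd8 + off 0x0c + 4 + imm -16 = 0xadd8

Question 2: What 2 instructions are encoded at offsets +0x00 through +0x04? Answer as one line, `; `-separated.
+0x00: 00 00 00 20 ⇒ word 0x20000000 (little)
  op=0x20000000>>26=0x8 ⇒ rts (N)
+0x04: fc ff ff bb ⇒ word 0xbbfffffc (little)
  op=0xbbfffffc>>26=0x2e ⇒ call (J)
  [25:0] imm=67108860 (s26→-4) = $-4

rts; call $-4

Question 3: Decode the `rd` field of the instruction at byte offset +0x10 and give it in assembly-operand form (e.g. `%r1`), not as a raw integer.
%r1

[10] 44 c5 b9 d5 → 0xd5b9c544
  opcode bits[31:26]=0x35: adi/RI
  rd@[25:24]=0x1 ⇒ %r1
  imm@[23:0]=0xb9c544 ⇒ $12174660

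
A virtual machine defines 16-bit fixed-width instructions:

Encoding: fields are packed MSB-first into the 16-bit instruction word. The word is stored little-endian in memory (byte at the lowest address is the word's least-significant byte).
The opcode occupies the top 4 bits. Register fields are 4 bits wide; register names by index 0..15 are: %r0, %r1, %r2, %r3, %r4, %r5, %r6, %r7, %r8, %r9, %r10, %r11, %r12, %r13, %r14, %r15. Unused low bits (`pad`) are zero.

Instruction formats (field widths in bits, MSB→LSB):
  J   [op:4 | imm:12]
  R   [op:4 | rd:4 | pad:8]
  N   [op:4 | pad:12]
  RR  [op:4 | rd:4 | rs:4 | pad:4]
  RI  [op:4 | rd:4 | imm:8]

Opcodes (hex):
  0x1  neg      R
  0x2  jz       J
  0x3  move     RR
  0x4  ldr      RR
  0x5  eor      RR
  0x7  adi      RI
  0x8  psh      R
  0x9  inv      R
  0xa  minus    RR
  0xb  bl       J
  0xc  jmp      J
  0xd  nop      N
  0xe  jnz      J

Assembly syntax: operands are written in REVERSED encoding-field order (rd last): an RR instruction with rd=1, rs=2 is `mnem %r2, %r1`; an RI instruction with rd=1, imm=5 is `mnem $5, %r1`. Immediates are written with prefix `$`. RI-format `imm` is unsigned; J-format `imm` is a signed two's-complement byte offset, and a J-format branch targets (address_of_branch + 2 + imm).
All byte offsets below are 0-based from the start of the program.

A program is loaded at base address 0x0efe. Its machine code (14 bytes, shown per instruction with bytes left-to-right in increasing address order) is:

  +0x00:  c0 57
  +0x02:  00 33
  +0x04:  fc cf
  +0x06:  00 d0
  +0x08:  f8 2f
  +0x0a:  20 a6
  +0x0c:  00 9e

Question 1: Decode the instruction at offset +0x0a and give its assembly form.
@+0a  little-endian(20 a6) = 0xa620
  op=0xa620>>12=0xa ⇒ minus (RR)
  rd: (w>>8)&0xf=0x6 → %r6
  rs: (w>>4)&0xf=0x2 → %r2

minus %r2, %r6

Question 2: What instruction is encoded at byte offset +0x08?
jz $-8

+0x08: f8 2f ⇒ word 0x2ff8 (little)
  top 4b → 0x2 → jz [J]
  imm: (w>>0)&0xfff=0xff8 (s12→-8) → $-8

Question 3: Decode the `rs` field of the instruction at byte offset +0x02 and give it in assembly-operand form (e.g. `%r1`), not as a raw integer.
@+02  little-endian(00 33) = 0x3300
  op=0x3300>>12=0x3 ⇒ move (RR)
  rd: (w>>8)&0xf=0x3 → %r3
  rs: (w>>4)&0xf=0x0 → %r0

%r0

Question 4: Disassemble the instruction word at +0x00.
eor %r12, %r7

+0x00: c0 57 ⇒ word 0x57c0 (little)
  op=0x57c0>>12=0x5 ⇒ eor (RR)
  [11:8] rd=7 = %r7
  [7:4] rs=12 = %r12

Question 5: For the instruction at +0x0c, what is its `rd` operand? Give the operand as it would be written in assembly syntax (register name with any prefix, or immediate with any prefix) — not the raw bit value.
%r14

off 0x0c: read 00 9e as little → 0x9e00
  top 4b → 0x9 → inv [R]
  rd: (w>>8)&0xf=0xe → %r14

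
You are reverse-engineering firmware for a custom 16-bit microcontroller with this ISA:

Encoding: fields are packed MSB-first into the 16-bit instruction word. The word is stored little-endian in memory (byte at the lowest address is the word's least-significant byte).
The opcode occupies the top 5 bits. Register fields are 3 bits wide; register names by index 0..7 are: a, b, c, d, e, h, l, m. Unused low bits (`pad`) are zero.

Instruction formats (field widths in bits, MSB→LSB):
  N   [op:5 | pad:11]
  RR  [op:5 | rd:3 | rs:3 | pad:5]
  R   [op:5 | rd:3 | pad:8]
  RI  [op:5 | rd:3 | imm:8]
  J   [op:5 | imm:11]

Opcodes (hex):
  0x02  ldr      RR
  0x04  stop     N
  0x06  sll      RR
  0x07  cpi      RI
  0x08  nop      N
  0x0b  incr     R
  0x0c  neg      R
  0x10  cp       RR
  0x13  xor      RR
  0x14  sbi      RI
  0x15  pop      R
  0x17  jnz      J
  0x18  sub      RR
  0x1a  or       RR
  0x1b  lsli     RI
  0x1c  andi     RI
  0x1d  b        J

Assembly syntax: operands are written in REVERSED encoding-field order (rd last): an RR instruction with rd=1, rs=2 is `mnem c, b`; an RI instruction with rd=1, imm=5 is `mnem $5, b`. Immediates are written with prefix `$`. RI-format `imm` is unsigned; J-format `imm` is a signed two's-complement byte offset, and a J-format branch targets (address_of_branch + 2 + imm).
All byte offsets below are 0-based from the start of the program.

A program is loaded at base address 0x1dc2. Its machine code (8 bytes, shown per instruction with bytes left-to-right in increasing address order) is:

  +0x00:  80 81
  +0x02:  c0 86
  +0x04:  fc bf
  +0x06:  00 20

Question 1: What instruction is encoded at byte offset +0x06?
[06] 00 20 → 0x2000
  opcode bits[15:11]=0x4: stop/N

stop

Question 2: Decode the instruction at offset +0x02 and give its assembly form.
[02] c0 86 → 0x86c0
  top 5b → 0x10 → cp [RR]
  rd@[10:8]=0x6 ⇒ l
  rs@[7:5]=0x6 ⇒ l

cp l, l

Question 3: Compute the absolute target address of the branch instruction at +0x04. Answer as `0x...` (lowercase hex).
0x1dc4

@+04  little-endian(fc bf) = 0xbffc
  top 5b → 0x17 → jnz [J]
  [10:0] imm=2044 (s11→-4) = $-4
  target = base 0x1dc2 + off 0x04 + 2 + imm -4 = 0x1dc4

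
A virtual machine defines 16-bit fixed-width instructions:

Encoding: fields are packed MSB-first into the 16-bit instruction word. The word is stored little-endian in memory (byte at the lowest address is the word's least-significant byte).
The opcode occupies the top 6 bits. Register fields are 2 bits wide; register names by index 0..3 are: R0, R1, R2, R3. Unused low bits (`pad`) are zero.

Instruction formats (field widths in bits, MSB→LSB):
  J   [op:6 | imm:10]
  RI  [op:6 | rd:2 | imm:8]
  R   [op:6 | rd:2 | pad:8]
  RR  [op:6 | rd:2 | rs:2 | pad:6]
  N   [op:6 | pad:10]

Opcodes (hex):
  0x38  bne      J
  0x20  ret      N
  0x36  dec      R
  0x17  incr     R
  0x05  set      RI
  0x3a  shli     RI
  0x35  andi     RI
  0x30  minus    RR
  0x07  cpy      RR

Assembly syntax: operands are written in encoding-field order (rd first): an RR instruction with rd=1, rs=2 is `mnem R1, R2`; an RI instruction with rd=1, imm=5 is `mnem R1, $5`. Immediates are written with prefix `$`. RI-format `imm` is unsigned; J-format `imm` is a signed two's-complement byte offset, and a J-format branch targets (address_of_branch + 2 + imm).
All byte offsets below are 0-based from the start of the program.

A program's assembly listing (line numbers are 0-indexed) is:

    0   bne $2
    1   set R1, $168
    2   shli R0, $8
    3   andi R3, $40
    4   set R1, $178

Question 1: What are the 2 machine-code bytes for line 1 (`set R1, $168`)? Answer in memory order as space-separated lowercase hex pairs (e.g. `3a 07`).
a8 15

L1: set op=0x5:6|rd=1:2|imm=168:8 ⇒ 0x15a8 ⇒ little a8 15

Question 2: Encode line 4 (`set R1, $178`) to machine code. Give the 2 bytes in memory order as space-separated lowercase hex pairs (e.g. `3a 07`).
b2 15

line 4 (set): pack op=0x5:6|rd=1:2|imm=178:8 = 0x15b2; little→ b2 15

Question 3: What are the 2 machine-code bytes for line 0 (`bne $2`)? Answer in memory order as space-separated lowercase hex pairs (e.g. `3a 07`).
02 e0

L0: bne op=0x38:6|imm=2:10 ⇒ 0xe002 ⇒ little 02 e0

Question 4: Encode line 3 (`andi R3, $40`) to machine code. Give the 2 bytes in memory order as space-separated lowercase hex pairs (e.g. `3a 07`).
28 d7

line 3 (andi): pack op=0x35:6|rd=3:2|imm=40:8 = 0xd728; little→ 28 d7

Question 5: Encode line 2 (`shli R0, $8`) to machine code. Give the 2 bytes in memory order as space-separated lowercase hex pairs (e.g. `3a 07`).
08 e8

line 2 (shli): pack op=0x3a:6|rd=0:2|imm=8:8 = 0xe808; little→ 08 e8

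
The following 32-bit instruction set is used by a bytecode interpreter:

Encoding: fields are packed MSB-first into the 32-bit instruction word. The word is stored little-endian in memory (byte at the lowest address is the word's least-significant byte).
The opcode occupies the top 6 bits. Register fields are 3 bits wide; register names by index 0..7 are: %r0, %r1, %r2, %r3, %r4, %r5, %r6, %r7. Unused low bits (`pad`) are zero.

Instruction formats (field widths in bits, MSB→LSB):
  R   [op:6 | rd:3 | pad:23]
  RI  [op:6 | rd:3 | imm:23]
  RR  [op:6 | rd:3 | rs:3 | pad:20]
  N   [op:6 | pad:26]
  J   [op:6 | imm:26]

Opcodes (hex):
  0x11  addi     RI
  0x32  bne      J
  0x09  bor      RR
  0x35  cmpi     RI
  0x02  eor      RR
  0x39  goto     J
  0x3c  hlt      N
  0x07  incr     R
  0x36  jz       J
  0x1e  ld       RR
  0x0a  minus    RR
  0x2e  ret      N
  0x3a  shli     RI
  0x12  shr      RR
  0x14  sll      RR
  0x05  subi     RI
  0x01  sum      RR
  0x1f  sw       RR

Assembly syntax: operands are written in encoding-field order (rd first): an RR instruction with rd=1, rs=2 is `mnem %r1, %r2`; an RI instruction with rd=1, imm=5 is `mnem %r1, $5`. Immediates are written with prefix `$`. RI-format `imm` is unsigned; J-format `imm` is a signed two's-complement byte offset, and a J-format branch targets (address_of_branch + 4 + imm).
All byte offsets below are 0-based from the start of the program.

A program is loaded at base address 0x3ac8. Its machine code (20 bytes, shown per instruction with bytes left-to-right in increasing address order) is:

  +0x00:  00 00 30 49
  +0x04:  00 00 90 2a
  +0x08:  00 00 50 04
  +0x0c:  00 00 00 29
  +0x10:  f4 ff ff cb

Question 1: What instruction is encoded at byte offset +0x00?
off 0x00: read 00 00 30 49 as little → 0x49300000
  opcode bits[31:26]=0x12: shr/RR
  rd: (w>>23)&0x7=0x2 → %r2
  rs: (w>>20)&0x7=0x3 → %r3

shr %r2, %r3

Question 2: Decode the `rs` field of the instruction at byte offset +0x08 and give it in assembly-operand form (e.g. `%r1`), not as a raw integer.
@+08  little-endian(00 00 50 04) = 0x04500000
  top 6b → 0x1 → sum [RR]
  rd: (w>>23)&0x7=0x0 → %r0
  rs: (w>>20)&0x7=0x5 → %r5

%r5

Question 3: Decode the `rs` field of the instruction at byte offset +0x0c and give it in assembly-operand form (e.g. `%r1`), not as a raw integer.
off 0x0c: read 00 00 00 29 as little → 0x29000000
  top 6b → 0xa → minus [RR]
  rd: (w>>23)&0x7=0x2 → %r2
  rs: (w>>20)&0x7=0x0 → %r0

%r0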